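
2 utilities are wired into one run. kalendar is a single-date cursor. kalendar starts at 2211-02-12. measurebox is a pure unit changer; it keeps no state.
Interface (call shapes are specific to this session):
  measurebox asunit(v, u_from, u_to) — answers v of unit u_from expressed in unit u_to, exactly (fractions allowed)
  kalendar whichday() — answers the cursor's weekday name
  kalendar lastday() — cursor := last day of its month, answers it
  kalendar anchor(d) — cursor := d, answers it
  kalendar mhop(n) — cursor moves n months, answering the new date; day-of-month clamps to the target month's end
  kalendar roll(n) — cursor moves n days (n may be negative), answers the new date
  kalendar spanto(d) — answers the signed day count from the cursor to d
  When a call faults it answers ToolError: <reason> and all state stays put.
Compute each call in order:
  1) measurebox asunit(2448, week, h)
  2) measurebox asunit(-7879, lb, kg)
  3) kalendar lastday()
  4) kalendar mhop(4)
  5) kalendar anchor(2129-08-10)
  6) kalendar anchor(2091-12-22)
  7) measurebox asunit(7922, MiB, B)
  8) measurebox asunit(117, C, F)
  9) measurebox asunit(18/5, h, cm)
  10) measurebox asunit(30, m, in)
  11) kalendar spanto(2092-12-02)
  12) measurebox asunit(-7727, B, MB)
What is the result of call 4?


Answer: 2211-06-28

Derivation:
Next I call measurebox asunit with v→2448, u_from→week, u_to→h, — result: 411264.
Next I call measurebox asunit with v→-7879, u_from→lb, u_to→kg, giving -357385428323/100000000.
I run kalendar lastday, and see 2211-02-28.
I run kalendar mhop with n→4, → 2211-06-28.
Invoking kalendar anchor with d→2129-08-10, and get 2129-08-10.
Then kalendar anchor with d→2091-12-22: 2091-12-22.
I invoke measurebox asunit with v→7922, u_from→MiB, u_to→B, — result: 8306819072.
I run measurebox asunit with v→117, u_from→C, u_to→F, and see 1213/5.
I invoke measurebox asunit with v→18/5, u_from→h, u_to→cm, giving ToolError: incompatible units.
Calling measurebox asunit with v→30, u_from→m, u_to→in, and see 150000/127.
Then kalendar spanto with d→2092-12-02, → 346.
Invoking measurebox asunit with v→-7727, u_from→B, u_to→MB: -7727/1000000.


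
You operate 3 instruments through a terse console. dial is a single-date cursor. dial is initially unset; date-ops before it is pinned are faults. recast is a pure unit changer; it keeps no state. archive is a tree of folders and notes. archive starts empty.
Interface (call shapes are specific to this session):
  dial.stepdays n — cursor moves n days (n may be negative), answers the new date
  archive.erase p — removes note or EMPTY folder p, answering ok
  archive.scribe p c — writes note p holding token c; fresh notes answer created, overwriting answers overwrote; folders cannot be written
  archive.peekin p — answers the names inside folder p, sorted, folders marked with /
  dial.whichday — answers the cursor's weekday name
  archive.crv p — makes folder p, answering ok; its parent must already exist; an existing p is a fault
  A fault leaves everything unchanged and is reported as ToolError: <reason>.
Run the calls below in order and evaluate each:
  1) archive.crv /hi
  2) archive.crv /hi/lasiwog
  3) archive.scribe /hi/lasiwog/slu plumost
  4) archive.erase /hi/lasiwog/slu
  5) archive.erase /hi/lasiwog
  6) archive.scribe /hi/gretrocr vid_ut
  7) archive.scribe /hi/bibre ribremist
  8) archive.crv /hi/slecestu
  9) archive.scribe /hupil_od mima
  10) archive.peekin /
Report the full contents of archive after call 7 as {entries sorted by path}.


Answer: {hi/, hi/bibre=ribremist, hi/gretrocr=vid_ut}

Derivation:
CALL archive.crv[/hi]
RET  ok
CALL archive.crv[/hi/lasiwog]
RET  ok
CALL archive.scribe[/hi/lasiwog/slu; plumost]
RET  created
CALL archive.erase[/hi/lasiwog/slu]
RET  ok
CALL archive.erase[/hi/lasiwog]
RET  ok
CALL archive.scribe[/hi/gretrocr; vid_ut]
RET  created
CALL archive.scribe[/hi/bibre; ribremist]
RET  created
CALL archive.crv[/hi/slecestu]
RET  ok
CALL archive.scribe[/hupil_od; mima]
RET  created
CALL archive.peekin[/]
RET  [hi/, hupil_od]


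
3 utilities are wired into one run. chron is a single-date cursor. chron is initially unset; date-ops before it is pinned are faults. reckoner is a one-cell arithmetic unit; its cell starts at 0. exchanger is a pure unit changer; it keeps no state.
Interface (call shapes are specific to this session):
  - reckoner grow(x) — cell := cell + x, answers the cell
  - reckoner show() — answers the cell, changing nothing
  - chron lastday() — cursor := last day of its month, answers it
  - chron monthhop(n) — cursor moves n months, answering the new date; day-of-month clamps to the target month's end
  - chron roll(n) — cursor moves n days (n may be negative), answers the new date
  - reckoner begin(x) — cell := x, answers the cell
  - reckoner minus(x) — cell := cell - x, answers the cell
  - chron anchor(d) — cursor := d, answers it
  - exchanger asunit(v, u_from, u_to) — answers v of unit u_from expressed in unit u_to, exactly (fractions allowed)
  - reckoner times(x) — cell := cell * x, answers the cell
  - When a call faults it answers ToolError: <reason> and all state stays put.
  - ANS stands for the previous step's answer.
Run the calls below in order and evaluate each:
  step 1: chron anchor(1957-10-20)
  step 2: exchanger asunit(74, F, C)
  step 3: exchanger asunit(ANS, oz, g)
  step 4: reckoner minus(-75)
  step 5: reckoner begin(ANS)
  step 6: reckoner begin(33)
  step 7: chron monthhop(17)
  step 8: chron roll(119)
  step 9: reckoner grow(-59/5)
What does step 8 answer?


# chron anchor(d: 1957-10-20) == 1957-10-20
# exchanger asunit(v: 74, u_from: F, u_to: C) == 70/3
# exchanger asunit(v: ANS, u_from: oz, u_to: g) == 317514659/480000
# reckoner minus(x: -75) == 75
# reckoner begin(x: ANS) == 75
# reckoner begin(x: 33) == 33
# chron monthhop(n: 17) == 1959-03-20
# chron roll(n: 119) == 1959-07-17
# reckoner grow(x: -59/5) == 106/5

Answer: 1959-07-17


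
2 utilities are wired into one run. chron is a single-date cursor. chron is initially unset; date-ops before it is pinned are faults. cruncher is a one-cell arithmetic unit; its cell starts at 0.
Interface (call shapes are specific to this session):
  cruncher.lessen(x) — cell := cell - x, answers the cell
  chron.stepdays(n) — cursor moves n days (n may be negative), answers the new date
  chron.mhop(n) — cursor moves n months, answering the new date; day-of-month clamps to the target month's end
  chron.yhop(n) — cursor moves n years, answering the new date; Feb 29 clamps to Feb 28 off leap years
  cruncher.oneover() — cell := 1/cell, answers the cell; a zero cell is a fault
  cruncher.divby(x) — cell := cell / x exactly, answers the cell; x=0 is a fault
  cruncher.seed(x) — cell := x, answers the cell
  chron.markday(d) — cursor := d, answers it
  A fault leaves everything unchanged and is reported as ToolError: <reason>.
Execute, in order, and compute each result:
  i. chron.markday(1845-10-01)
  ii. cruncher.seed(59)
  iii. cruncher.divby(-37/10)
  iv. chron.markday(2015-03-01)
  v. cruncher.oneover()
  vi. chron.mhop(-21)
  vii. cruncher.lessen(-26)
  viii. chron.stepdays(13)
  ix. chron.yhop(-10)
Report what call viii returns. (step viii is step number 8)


CALL chron.markday[d='1845-10-01']
RET  1845-10-01
CALL cruncher.seed[x='59']
RET  59
CALL cruncher.divby[x='-37/10']
RET  -590/37
CALL chron.markday[d='2015-03-01']
RET  2015-03-01
CALL cruncher.oneover[]
RET  -37/590
CALL chron.mhop[n='-21']
RET  2013-06-01
CALL cruncher.lessen[x='-26']
RET  15303/590
CALL chron.stepdays[n='13']
RET  2013-06-14
CALL chron.yhop[n='-10']
RET  2003-06-14

Answer: 2013-06-14


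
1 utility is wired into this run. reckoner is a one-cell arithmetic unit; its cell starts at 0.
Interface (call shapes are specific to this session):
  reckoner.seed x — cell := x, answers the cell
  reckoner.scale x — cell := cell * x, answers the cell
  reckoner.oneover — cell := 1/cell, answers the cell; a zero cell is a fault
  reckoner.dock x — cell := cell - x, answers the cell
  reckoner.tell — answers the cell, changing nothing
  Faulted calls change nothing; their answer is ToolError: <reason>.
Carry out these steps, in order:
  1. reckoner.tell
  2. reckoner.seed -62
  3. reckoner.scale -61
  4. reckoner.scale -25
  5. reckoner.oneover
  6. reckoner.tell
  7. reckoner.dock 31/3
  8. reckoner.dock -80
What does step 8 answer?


[in] reckoner.tell
:: 0
[in] reckoner.seed x=-62
:: -62
[in] reckoner.scale x=-61
:: 3782
[in] reckoner.scale x=-25
:: -94550
[in] reckoner.oneover
:: -1/94550
[in] reckoner.tell
:: -1/94550
[in] reckoner.dock x=31/3
:: -2931053/283650
[in] reckoner.dock x=-80
:: 19760947/283650

Answer: 19760947/283650


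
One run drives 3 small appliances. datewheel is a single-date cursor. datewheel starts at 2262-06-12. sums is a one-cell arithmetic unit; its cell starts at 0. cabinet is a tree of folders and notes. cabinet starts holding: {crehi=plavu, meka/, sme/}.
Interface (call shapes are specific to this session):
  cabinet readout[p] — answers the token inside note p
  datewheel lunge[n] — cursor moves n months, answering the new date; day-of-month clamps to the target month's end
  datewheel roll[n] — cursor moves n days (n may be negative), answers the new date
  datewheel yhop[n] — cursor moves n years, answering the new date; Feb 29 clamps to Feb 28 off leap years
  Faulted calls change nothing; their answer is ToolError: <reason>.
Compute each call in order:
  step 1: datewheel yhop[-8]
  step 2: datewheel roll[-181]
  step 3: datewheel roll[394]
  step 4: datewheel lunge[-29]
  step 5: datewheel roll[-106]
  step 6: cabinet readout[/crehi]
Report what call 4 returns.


Answer: 2252-08-11

Derivation:
% datewheel yhop n=-8
:: 2254-06-12
% datewheel roll n=-181
:: 2253-12-13
% datewheel roll n=394
:: 2255-01-11
% datewheel lunge n=-29
:: 2252-08-11
% datewheel roll n=-106
:: 2252-04-27
% cabinet readout p=/crehi
:: plavu


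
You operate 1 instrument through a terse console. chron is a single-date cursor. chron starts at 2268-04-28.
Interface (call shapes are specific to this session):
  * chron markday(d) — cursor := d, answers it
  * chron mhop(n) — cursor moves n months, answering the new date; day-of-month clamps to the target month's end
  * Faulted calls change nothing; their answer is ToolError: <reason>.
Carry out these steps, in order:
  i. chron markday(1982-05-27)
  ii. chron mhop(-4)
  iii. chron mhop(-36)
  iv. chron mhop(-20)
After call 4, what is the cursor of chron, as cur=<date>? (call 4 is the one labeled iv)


> chron markday d: 1982-05-27
[out] 1982-05-27
> chron mhop n: -4
[out] 1982-01-27
> chron mhop n: -36
[out] 1979-01-27
> chron mhop n: -20
[out] 1977-05-27

Answer: cur=1977-05-27


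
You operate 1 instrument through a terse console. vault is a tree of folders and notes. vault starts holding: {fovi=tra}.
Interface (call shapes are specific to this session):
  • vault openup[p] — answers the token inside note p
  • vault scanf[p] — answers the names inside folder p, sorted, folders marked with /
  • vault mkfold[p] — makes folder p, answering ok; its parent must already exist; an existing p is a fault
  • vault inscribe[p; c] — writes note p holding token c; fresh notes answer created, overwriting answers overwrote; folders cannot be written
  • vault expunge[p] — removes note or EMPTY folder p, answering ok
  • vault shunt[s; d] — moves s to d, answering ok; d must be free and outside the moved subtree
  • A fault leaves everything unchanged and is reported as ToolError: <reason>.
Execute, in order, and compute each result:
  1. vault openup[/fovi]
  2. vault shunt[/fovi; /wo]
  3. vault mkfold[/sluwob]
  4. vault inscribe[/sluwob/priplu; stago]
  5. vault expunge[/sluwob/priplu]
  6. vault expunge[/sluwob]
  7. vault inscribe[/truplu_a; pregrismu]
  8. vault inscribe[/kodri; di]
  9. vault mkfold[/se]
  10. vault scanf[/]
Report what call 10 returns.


Answer: [kodri, se/, truplu_a, wo]

Derivation:
$ vault openup p→/fovi
  tra
$ vault shunt s→/fovi d→/wo
  ok
$ vault mkfold p→/sluwob
  ok
$ vault inscribe p→/sluwob/priplu c→stago
  created
$ vault expunge p→/sluwob/priplu
  ok
$ vault expunge p→/sluwob
  ok
$ vault inscribe p→/truplu_a c→pregrismu
  created
$ vault inscribe p→/kodri c→di
  created
$ vault mkfold p→/se
  ok
$ vault scanf p→/
  [kodri, se/, truplu_a, wo]


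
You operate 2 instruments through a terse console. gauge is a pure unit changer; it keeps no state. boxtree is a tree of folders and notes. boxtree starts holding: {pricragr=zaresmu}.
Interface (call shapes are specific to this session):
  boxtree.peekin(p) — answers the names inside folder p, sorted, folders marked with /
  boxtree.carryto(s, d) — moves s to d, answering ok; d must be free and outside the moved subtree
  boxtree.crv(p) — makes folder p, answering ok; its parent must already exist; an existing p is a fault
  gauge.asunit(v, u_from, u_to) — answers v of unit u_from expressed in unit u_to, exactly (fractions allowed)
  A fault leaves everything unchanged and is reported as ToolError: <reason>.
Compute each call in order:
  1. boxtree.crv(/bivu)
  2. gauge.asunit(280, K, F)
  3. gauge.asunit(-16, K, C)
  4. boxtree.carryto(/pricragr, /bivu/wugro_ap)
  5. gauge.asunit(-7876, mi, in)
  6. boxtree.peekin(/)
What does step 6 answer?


Answer: [bivu/]

Derivation:
Invoking boxtree.crv using p='/bivu', yielding ok.
I run gauge.asunit using v='280', u_from='K', u_to='F', → 4433/100.
Calling gauge.asunit using v='-16', u_from='K', u_to='C', — result: -5783/20.
Now I run boxtree.carryto using s='/pricragr', d='/bivu/wugro_ap', and get ok.
Now I run gauge.asunit using v='-7876', u_from='mi', u_to='in', and get -499023360.
I call boxtree.peekin using p='/', yielding [bivu/].


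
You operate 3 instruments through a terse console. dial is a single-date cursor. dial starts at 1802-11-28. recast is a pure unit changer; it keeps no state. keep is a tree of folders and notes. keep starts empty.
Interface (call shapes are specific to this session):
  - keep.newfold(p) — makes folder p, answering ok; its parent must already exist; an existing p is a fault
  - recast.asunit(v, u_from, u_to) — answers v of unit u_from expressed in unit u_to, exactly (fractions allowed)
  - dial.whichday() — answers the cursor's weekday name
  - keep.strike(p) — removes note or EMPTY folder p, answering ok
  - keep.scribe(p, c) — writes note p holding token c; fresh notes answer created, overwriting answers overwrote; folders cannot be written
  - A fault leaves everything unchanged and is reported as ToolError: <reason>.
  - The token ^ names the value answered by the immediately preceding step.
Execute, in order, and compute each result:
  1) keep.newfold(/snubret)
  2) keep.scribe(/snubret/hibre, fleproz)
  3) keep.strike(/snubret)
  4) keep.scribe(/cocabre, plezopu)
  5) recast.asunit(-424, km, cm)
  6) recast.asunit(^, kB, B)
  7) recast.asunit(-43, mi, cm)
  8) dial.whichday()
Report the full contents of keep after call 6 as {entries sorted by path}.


// 1. keep.newfold(p: /snubret) => ok
// 2. keep.scribe(p: /snubret/hibre, c: fleproz) => created
// 3. keep.strike(p: /snubret) => ToolError: not empty
// 4. keep.scribe(p: /cocabre, c: plezopu) => created
// 5. recast.asunit(v: -424, u_from: km, u_to: cm) => -42400000
// 6. recast.asunit(v: ^, u_from: kB, u_to: B) => -42400000000
// 7. recast.asunit(v: -43, u_from: mi, u_to: cm) => -34600896/5
// 8. dial.whichday() => Sunday

Answer: {cocabre=plezopu, snubret/, snubret/hibre=fleproz}


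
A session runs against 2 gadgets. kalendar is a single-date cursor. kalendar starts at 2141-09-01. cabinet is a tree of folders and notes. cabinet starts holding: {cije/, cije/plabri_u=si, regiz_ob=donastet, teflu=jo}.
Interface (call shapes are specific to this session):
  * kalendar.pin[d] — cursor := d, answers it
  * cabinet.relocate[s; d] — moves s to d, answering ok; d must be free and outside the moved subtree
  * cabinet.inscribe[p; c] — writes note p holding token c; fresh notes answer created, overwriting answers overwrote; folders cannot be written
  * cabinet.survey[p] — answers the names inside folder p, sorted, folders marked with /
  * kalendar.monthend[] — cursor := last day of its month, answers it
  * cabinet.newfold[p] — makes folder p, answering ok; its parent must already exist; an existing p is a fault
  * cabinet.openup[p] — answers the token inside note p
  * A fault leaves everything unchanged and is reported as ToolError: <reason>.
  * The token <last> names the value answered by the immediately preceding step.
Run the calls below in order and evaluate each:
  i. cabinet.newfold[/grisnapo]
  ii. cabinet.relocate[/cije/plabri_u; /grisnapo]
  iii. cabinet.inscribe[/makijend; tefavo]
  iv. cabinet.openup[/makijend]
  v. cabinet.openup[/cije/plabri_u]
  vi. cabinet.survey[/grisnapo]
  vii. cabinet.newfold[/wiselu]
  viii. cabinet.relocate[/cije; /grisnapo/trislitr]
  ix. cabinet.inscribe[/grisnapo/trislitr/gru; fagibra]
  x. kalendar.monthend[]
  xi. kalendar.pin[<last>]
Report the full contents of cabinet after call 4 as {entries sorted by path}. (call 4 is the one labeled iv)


Answer: {cije/, cije/plabri_u=si, grisnapo/, makijend=tefavo, regiz_ob=donastet, teflu=jo}

Derivation:
CALL cabinet.newfold[p=/grisnapo]
RET  ok
CALL cabinet.relocate[s=/cije/plabri_u; d=/grisnapo]
RET  ToolError: exists
CALL cabinet.inscribe[p=/makijend; c=tefavo]
RET  created
CALL cabinet.openup[p=/makijend]
RET  tefavo
CALL cabinet.openup[p=/cije/plabri_u]
RET  si
CALL cabinet.survey[p=/grisnapo]
RET  []
CALL cabinet.newfold[p=/wiselu]
RET  ok
CALL cabinet.relocate[s=/cije; d=/grisnapo/trislitr]
RET  ok
CALL cabinet.inscribe[p=/grisnapo/trislitr/gru; c=fagibra]
RET  created
CALL kalendar.monthend[]
RET  2141-09-30
CALL kalendar.pin[d=<last>]
RET  2141-09-30


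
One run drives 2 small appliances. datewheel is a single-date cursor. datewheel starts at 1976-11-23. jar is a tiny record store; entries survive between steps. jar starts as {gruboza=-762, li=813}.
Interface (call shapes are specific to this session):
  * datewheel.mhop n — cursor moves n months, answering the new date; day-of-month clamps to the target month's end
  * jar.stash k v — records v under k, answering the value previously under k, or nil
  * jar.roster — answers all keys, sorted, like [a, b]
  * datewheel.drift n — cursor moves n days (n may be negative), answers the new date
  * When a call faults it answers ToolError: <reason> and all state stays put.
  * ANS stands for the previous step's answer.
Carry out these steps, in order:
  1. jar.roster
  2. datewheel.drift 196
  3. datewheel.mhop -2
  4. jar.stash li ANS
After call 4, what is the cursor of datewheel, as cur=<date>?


# roster() ~> [gruboza, li]
# drift(n=196) ~> 1977-06-07
# mhop(n=-2) ~> 1977-04-07
# stash(k=li, v=ANS) ~> 813

Answer: cur=1977-04-07


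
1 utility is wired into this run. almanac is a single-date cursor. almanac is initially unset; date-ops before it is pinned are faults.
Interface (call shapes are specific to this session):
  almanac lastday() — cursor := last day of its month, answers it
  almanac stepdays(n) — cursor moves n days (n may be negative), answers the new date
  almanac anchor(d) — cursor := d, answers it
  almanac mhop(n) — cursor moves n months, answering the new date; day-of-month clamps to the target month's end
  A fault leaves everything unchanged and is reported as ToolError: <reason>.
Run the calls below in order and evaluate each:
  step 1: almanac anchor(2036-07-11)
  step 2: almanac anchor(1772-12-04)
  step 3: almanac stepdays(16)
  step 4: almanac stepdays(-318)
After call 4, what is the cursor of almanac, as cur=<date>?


Using almanac anchor(2036-07-11), — result: 2036-07-11.
I try almanac anchor(1772-12-04), and observe 1772-12-04.
Calling almanac stepdays(16), and observe 1772-12-20.
Next I call almanac stepdays(-318): 1772-02-06.

Answer: cur=1772-02-06


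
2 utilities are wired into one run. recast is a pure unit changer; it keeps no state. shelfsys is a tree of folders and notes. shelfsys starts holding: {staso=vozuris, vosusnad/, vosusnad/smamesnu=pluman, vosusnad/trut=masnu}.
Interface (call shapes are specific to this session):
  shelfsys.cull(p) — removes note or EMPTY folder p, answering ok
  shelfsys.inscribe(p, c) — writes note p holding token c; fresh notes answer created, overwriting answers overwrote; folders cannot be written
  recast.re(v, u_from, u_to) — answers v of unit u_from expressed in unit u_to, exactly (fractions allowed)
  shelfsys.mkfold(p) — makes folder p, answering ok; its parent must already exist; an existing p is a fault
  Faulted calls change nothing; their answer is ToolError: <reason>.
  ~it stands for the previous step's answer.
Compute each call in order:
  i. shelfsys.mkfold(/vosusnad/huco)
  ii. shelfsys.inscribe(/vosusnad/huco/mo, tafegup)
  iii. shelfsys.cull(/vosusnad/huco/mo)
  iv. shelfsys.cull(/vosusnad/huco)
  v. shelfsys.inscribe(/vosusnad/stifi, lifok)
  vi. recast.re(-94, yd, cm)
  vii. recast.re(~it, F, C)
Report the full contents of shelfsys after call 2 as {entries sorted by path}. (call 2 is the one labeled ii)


Answer: {staso=vozuris, vosusnad/, vosusnad/huco/, vosusnad/huco/mo=tafegup, vosusnad/smamesnu=pluman, vosusnad/trut=masnu}

Derivation:
-> mkfold(p='/vosusnad/huco')
<- ok
-> inscribe(p='/vosusnad/huco/mo', c='tafegup')
<- created
-> cull(p='/vosusnad/huco/mo')
<- ok
-> cull(p='/vosusnad/huco')
<- ok
-> inscribe(p='/vosusnad/stifi', c='lifok')
<- created
-> re(v='-94', u_from='yd', u_to='cm')
<- -214884/25
-> re(v='~it', u_from='F', u_to='C')
<- -215684/45


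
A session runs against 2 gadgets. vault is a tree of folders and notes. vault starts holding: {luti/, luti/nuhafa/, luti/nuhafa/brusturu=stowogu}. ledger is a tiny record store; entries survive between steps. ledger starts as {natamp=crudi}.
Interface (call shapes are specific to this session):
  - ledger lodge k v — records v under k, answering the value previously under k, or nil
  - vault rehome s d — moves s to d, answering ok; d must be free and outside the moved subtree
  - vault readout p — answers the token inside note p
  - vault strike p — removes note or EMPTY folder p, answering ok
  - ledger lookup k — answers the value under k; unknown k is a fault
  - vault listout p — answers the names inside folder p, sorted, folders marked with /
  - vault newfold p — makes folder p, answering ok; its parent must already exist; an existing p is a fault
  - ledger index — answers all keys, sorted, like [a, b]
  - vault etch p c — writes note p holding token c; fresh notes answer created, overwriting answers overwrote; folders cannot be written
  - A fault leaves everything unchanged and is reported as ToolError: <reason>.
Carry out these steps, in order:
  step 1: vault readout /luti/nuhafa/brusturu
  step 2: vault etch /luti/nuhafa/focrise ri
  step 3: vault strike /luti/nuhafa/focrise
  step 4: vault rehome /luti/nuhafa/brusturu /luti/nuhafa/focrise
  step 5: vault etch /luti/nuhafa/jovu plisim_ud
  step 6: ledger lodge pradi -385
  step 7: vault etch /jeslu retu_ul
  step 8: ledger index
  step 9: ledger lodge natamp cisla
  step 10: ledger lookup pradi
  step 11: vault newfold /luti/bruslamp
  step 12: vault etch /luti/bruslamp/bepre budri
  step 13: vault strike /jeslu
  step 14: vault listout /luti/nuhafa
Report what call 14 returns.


Answer: [focrise, jovu]

Derivation:
·→ vault readout(p→/luti/nuhafa/brusturu)
·← stowogu
·→ vault etch(p→/luti/nuhafa/focrise, c→ri)
·← created
·→ vault strike(p→/luti/nuhafa/focrise)
·← ok
·→ vault rehome(s→/luti/nuhafa/brusturu, d→/luti/nuhafa/focrise)
·← ok
·→ vault etch(p→/luti/nuhafa/jovu, c→plisim_ud)
·← created
·→ ledger lodge(k→pradi, v→-385)
·← nil
·→ vault etch(p→/jeslu, c→retu_ul)
·← created
·→ ledger index()
·← [natamp, pradi]
·→ ledger lodge(k→natamp, v→cisla)
·← crudi
·→ ledger lookup(k→pradi)
·← -385
·→ vault newfold(p→/luti/bruslamp)
·← ok
·→ vault etch(p→/luti/bruslamp/bepre, c→budri)
·← created
·→ vault strike(p→/jeslu)
·← ok
·→ vault listout(p→/luti/nuhafa)
·← [focrise, jovu]


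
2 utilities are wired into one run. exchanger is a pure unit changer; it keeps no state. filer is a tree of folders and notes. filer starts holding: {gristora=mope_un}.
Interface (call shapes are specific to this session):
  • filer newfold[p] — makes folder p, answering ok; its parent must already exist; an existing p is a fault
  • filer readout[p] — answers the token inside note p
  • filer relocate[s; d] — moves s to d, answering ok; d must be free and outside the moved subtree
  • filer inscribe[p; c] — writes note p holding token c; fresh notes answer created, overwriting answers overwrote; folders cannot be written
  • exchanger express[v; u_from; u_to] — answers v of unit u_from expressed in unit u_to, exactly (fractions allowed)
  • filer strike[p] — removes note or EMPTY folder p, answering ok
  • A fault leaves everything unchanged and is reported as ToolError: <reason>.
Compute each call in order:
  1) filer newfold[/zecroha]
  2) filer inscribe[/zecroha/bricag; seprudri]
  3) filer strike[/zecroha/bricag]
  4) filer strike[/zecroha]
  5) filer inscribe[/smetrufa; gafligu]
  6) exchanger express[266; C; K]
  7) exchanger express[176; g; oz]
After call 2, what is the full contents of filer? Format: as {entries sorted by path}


Answer: {gristora=mope_un, zecroha/, zecroha/bricag=seprudri}

Derivation:
# 1. filer newfold(p→/zecroha) => ok
# 2. filer inscribe(p→/zecroha/bricag, c→seprudri) => created
# 3. filer strike(p→/zecroha/bricag) => ok
# 4. filer strike(p→/zecroha) => ok
# 5. filer inscribe(p→/smetrufa, c→gafligu) => created
# 6. exchanger express(v→266, u_from→C, u_to→K) => 10783/20
# 7. exchanger express(v→176, u_from→g, u_to→oz) => 25600000/4123567


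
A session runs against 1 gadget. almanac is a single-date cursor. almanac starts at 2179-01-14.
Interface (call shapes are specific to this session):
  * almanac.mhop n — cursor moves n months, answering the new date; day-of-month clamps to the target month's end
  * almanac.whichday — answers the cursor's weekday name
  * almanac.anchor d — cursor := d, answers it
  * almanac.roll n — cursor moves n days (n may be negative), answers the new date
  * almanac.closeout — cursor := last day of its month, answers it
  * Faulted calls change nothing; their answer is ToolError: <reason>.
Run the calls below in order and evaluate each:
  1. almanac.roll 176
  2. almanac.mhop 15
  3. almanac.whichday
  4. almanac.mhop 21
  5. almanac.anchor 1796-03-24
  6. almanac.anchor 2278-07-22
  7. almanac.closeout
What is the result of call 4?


Answer: 2182-07-09

Derivation:
-> almanac.roll(n=176)
<- 2179-07-09
-> almanac.mhop(n=15)
<- 2180-10-09
-> almanac.whichday()
<- Monday
-> almanac.mhop(n=21)
<- 2182-07-09
-> almanac.anchor(d=1796-03-24)
<- 1796-03-24
-> almanac.anchor(d=2278-07-22)
<- 2278-07-22
-> almanac.closeout()
<- 2278-07-31


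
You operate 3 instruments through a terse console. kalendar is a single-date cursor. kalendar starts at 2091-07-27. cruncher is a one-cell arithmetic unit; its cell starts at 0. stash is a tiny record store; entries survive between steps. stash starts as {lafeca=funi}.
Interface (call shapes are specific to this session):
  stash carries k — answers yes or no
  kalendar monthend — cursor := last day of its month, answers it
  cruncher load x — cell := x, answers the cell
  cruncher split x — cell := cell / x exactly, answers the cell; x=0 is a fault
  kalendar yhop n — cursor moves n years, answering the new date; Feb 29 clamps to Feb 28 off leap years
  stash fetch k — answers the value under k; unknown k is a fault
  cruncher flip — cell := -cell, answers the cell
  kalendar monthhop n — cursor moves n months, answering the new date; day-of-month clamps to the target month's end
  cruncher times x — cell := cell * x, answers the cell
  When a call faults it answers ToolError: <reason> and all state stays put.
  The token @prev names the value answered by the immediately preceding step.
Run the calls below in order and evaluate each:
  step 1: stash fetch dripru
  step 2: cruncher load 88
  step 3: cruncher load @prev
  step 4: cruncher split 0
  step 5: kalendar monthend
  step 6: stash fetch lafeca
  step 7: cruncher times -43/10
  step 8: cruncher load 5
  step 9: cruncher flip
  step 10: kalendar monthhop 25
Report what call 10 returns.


Answer: 2093-08-31

Derivation:
Do: stash fetch[k='dripru']
See: ToolError: no such key dripru
Do: cruncher load[x='88']
See: 88
Do: cruncher load[x='@prev']
See: 88
Do: cruncher split[x='0']
See: ToolError: division by zero
Do: kalendar monthend[]
See: 2091-07-31
Do: stash fetch[k='lafeca']
See: funi
Do: cruncher times[x='-43/10']
See: -1892/5
Do: cruncher load[x='5']
See: 5
Do: cruncher flip[]
See: -5
Do: kalendar monthhop[n='25']
See: 2093-08-31


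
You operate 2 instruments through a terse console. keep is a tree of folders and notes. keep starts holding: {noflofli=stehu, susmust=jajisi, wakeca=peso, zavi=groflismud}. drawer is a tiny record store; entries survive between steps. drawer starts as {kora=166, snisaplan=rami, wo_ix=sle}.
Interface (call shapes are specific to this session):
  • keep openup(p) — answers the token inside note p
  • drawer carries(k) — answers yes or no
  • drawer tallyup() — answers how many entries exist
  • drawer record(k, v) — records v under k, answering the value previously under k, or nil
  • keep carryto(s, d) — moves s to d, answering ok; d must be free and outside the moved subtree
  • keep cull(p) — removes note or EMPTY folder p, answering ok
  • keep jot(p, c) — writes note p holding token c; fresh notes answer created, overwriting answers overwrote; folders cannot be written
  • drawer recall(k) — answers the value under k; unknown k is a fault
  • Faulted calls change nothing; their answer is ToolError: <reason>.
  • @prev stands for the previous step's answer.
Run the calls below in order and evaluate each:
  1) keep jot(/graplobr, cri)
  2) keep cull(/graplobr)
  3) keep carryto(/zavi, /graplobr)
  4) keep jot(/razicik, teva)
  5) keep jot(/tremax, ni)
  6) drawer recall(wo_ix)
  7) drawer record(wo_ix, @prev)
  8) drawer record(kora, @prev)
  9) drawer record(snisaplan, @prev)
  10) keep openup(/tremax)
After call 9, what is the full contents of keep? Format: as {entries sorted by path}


Answer: {graplobr=groflismud, noflofli=stehu, razicik=teva, susmust=jajisi, tremax=ni, wakeca=peso}

Derivation:
==> keep jot(p='/graplobr', c='cri')
<== created
==> keep cull(p='/graplobr')
<== ok
==> keep carryto(s='/zavi', d='/graplobr')
<== ok
==> keep jot(p='/razicik', c='teva')
<== created
==> keep jot(p='/tremax', c='ni')
<== created
==> drawer recall(k='wo_ix')
<== sle
==> drawer record(k='wo_ix', v='@prev')
<== sle
==> drawer record(k='kora', v='@prev')
<== 166
==> drawer record(k='snisaplan', v='@prev')
<== rami
==> keep openup(p='/tremax')
<== ni


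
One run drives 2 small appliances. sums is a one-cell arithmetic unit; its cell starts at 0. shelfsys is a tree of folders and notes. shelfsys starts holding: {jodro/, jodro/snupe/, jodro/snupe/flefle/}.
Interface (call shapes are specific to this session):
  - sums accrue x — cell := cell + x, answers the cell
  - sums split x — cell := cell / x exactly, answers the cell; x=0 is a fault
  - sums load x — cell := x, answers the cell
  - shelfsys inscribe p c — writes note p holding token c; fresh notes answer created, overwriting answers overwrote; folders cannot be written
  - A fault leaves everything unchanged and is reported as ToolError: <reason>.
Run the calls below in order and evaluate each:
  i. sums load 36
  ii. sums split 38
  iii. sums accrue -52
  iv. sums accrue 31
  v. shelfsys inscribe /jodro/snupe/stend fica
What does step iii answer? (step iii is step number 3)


Answer: -970/19

Derivation:
Do: sums load[36]
See: 36
Do: sums split[38]
See: 18/19
Do: sums accrue[-52]
See: -970/19
Do: sums accrue[31]
See: -381/19
Do: shelfsys inscribe[/jodro/snupe/stend; fica]
See: created


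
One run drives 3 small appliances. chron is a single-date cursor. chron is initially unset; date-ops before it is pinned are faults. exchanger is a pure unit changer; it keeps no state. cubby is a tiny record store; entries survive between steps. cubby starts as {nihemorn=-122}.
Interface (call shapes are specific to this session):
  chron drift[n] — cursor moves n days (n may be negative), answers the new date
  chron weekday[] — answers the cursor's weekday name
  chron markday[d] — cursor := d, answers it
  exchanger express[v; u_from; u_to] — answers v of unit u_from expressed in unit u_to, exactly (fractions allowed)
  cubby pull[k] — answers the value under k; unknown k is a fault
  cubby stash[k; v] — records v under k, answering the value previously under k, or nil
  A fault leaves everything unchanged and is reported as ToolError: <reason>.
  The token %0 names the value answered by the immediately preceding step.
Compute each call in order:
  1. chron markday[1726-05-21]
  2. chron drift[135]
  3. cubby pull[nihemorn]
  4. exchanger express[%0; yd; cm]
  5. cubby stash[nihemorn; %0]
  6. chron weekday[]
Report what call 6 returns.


Answer: Thursday

Derivation:
[in] chron markday d: 1726-05-21
:: 1726-05-21
[in] chron drift n: 135
:: 1726-10-03
[in] cubby pull k: nihemorn
:: -122
[in] exchanger express v: %0 u_from: yd u_to: cm
:: -278892/25
[in] cubby stash k: nihemorn v: %0
:: -122
[in] chron weekday
:: Thursday


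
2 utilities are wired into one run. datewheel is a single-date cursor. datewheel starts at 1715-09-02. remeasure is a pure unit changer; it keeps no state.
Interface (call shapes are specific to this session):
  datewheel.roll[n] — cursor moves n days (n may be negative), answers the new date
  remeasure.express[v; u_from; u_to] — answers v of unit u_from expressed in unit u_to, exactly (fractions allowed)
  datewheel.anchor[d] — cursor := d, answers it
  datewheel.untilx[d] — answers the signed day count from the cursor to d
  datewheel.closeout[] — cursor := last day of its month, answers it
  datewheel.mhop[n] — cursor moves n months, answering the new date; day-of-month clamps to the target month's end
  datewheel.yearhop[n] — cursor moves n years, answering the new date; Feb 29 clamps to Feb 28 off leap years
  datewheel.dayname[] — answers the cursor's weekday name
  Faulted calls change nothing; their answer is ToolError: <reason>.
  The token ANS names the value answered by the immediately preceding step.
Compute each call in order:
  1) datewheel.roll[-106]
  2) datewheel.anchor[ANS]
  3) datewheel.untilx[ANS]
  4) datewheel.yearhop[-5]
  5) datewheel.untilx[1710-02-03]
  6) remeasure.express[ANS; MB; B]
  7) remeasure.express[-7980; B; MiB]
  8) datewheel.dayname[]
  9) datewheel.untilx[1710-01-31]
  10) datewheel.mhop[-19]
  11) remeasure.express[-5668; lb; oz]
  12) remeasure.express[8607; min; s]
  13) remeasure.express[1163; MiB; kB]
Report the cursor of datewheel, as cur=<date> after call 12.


Answer: cur=1708-10-19

Derivation:
! datewheel.roll(n='-106') : 1715-05-19
! datewheel.anchor(d='ANS') : 1715-05-19
! datewheel.untilx(d='ANS') : 0
! datewheel.yearhop(n='-5') : 1710-05-19
! datewheel.untilx(d='1710-02-03') : -105
! remeasure.express(v='ANS', u_from='MB', u_to='B') : -105000000
! remeasure.express(v='-7980', u_from='B', u_to='MiB') : -1995/262144
! datewheel.dayname() : Monday
! datewheel.untilx(d='1710-01-31') : -108
! datewheel.mhop(n='-19') : 1708-10-19
! remeasure.express(v='-5668', u_from='lb', u_to='oz') : -90688
! remeasure.express(v='8607', u_from='min', u_to='s') : 516420
! remeasure.express(v='1163', u_from='MiB', u_to='kB') : 152436736/125


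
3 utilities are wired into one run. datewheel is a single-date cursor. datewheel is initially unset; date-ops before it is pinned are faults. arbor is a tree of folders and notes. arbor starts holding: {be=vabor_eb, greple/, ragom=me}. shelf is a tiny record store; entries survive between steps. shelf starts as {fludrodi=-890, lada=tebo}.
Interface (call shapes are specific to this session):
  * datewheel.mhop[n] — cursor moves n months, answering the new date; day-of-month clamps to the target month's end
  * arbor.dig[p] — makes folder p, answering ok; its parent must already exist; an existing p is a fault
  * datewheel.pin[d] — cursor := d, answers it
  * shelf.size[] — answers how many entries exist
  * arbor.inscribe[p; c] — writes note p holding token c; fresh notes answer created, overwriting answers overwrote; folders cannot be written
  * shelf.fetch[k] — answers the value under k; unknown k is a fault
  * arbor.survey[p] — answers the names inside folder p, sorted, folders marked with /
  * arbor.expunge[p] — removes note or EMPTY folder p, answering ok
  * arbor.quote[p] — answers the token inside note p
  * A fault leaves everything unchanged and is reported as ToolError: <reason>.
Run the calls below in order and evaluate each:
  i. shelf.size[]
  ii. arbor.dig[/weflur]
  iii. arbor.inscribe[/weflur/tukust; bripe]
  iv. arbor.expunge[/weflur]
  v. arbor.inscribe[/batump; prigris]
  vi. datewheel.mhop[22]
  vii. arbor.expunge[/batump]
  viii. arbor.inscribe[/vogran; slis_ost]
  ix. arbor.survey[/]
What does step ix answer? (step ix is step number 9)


CALL size[]
RET  2
CALL dig[p→/weflur]
RET  ok
CALL inscribe[p→/weflur/tukust; c→bripe]
RET  created
CALL expunge[p→/weflur]
RET  ToolError: not empty
CALL inscribe[p→/batump; c→prigris]
RET  created
CALL mhop[n→22]
RET  ToolError: no date set
CALL expunge[p→/batump]
RET  ok
CALL inscribe[p→/vogran; c→slis_ost]
RET  created
CALL survey[p→/]
RET  [be, greple/, ragom, vogran, weflur/]

Answer: [be, greple/, ragom, vogran, weflur/]


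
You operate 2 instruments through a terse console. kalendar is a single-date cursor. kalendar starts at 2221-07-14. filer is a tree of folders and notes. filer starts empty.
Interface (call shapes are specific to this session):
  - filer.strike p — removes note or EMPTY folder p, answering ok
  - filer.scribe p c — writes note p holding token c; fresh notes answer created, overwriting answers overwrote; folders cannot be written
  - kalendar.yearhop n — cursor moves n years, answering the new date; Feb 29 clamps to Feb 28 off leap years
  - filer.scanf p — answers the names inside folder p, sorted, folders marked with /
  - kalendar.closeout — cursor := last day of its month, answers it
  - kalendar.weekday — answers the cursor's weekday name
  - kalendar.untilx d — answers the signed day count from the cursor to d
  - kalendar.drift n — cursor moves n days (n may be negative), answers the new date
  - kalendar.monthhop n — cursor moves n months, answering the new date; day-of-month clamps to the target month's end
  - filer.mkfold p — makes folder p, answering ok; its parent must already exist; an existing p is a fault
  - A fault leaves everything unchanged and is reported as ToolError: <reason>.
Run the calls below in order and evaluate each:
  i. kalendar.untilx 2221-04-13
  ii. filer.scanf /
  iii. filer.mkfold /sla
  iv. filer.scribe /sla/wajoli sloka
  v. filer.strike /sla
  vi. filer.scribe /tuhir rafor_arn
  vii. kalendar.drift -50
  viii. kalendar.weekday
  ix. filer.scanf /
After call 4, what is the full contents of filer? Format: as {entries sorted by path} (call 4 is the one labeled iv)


Answer: {sla/, sla/wajoli=sloka}

Derivation:
;; untilx(d→2221-04-13) => -92
;; scanf(p→/) => []
;; mkfold(p→/sla) => ok
;; scribe(p→/sla/wajoli, c→sloka) => created
;; strike(p→/sla) => ToolError: not empty
;; scribe(p→/tuhir, c→rafor_arn) => created
;; drift(n→-50) => 2221-05-25
;; weekday() => Friday
;; scanf(p→/) => [sla/, tuhir]


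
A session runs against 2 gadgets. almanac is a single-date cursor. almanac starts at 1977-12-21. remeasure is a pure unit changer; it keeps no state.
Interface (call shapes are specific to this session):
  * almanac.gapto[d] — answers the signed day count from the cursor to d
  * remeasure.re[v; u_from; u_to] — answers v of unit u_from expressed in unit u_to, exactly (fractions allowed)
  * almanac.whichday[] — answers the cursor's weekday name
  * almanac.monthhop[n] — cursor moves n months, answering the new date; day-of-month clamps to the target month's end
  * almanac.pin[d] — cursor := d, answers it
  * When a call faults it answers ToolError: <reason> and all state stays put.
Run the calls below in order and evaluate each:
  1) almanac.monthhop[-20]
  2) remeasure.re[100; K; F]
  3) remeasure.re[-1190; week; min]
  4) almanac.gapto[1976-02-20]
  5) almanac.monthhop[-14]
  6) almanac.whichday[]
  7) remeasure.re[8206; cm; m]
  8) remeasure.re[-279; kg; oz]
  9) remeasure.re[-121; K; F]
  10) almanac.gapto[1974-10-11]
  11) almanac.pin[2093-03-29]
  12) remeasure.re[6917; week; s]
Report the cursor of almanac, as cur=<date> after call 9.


// 1. monthhop(n=-20) : 1976-04-21
// 2. re(v=100, u_from=K, u_to=F) : -27967/100
// 3. re(v=-1190, u_from=week, u_to=min) : -11995200
// 4. gapto(d=1976-02-20) : -61
// 5. monthhop(n=-14) : 1975-02-21
// 6. whichday() : Friday
// 7. re(v=8206, u_from=cm, u_to=m) : 4103/50
// 8. re(v=-279, u_from=kg, u_to=oz) : -446400000000/45359237
// 9. re(v=-121, u_from=K, u_to=F) : -67747/100
// 10. gapto(d=1974-10-11) : -133
// 11. pin(d=2093-03-29) : 2093-03-29
// 12. re(v=6917, u_from=week, u_to=s) : 4183401600

Answer: cur=1975-02-21
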